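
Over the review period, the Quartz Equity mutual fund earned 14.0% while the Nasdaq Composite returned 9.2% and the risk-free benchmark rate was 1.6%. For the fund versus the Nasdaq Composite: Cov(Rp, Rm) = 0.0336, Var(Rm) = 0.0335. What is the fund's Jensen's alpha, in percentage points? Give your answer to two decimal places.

β = Cov / Var = 0.0336 / 0.0335 = 1.0030
E[R] = Rf + β(Rm − Rf) = 1.6% + 1.0030 × (9.2% − 1.6%) = 9.2228%
α = Rp − E[R] = 14.0% − 9.2228% = 4.7772

4.78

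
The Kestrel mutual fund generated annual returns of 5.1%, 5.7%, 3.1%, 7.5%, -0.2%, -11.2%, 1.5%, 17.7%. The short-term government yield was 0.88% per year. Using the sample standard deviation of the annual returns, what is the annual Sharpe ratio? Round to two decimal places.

Mean return r̄ = 29.20 / 8 = 3.6500%
Σ(r − r̄)² = 458.8000; sample σ = √(458.8000/7) = 8.0959%
Sharpe = (r̄ − rf) / σ = (3.6500 − 0.88) / 8.0959 = 2.7700 / 8.0959 = 0.3421

0.34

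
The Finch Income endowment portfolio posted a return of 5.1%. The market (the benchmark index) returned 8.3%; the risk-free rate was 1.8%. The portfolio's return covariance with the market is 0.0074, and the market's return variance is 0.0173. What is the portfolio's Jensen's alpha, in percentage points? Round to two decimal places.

0.52

β = Cov / Var = 0.0074 / 0.0173 = 0.4277
E[R] = Rf + β(Rm − Rf) = 1.8% + 0.4277 × (8.3% − 1.8%) = 4.5801%
α = Rp − E[R] = 5.1% − 4.5801% = 0.5199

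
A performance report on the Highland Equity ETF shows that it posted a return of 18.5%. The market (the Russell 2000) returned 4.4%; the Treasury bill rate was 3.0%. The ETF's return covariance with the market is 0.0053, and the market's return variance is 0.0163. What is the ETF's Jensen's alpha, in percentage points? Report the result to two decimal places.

β = Cov / Var = 0.0053 / 0.0163 = 0.3252
E[R] = Rf + β(Rm − Rf) = 3.0% + 0.3252 × (4.4% − 3.0%) = 3.4553%
α = Rp − E[R] = 18.5% − 3.4553% = 15.0447

15.04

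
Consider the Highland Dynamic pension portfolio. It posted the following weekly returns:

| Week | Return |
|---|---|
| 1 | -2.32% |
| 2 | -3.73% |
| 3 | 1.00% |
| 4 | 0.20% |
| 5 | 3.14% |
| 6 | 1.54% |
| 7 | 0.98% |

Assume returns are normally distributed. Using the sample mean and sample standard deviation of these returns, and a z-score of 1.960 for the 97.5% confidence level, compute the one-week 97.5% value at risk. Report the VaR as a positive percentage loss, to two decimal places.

r̄ = (-2.32 − 3.73 + 1 + 0.2 + 3.14 + 1.54 + 0.98) / 7 = 0.810 / 7 = 0.1157%
Σ(r − r̄)² = (-2.32 − 0.1157)² + (-3.73 − 0.1157)² + … = 33.4332
sample σ = √(33.4332 / 6) = √5.5722 = 2.3606%
VaR = −(r̄ − z·σ) = −(0.1157 − 1.960 × 2.3606) = −(-4.5111) = 4.5111%

4.51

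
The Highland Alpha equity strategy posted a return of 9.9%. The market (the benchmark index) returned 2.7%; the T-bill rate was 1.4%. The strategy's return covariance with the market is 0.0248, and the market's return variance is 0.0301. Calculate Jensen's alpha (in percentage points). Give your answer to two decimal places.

7.43

β = Cov / Var = 0.0248 / 0.0301 = 0.8239
E[R] = Rf + β(Rm − Rf) = 1.4% + 0.8239 × (2.7% − 1.4%) = 2.4711%
α = Rp − E[R] = 9.9% − 2.4711% = 7.4289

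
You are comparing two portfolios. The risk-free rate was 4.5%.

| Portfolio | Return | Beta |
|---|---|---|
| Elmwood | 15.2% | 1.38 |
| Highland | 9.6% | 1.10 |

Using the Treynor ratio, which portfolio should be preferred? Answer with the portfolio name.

Elmwood

Elmwood: Treynor = (15.2% − 4.5%) / 1.38 = 7.754
Highland: Treynor = (9.6% − 4.5%) / 1.10 = 4.636
Highest: Elmwood (7.754).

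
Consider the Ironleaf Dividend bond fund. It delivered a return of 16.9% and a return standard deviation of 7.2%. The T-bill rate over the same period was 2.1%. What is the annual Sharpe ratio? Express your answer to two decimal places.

2.06

Sharpe = (Rp − Rf) / σp = (16.9% − 2.1%) / 7.2% = 14.80% / 7.2% = 2.0556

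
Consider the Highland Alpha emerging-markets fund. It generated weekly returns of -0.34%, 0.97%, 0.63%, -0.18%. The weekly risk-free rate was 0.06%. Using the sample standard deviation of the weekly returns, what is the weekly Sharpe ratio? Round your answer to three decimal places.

r̄ = (-0.34 + 0.97 + 0.63 − 0.18) / 4 = 0.2700%
Σ(r − r̄)² = 1.1942; sample σ = √(1.1942/3) = 0.6309%
Sharpe = (r̄ − rf) / σ = (0.2700 − 0.06) / 0.6309 = 0.2100 / 0.6309 = 0.3329

0.333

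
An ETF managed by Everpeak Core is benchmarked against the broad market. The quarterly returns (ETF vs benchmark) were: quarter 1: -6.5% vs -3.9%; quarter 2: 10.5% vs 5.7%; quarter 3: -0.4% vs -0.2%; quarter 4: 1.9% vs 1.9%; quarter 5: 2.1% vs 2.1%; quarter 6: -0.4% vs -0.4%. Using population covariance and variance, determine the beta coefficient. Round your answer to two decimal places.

1.70

r̄p = 1.2000%,  r̄m = 0.8667%
Cov = Σ(rp − r̄p)(rm − r̄m) / 6 = 14.5367
Var(rm) = Σ(rm − r̄m)² / 6 = 8.5689
β = Cov / Var = 14.5367 / 8.5689 = 1.6964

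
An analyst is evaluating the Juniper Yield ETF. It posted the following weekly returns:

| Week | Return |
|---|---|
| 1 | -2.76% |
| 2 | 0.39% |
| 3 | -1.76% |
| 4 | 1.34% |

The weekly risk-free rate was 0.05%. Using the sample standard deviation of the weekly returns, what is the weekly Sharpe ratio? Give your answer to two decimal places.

Mean return r̄ = -2.790 / 4 = -0.6975%
Σ(r − r̄)² = (-2.76 − (-0.6975))² + (0.39 − (-0.6975))² + … = 10.7169
sample σ = √(10.7169 / 3) = √3.5723 = 1.8901%
Sharpe = (r̄ − rf) / σ = (-0.6975 − 0.05) / 1.8901 = -0.7475 / 1.8901 = -0.3955

-0.40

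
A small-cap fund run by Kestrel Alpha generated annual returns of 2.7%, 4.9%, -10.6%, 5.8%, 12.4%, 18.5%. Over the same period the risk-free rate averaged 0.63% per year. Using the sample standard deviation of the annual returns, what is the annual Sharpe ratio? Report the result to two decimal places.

0.51

μ = (2.7 + 4.9 − 10.6 + 5.8 + 12.4 + 18.5) / 6 = 5.6167%
Sample σ = √[Σ(r − μ)² / 5] = √[484.0283 / 5] = √96.8057 = 9.8390%
Sharpe = (μ − rf) / σ = (5.6167 − 0.63) / 9.8390 = 4.9867 / 9.8390 = 0.5068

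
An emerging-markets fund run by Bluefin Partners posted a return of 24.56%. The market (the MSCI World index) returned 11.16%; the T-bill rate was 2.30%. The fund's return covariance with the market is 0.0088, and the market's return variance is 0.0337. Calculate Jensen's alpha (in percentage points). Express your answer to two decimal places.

β = Cov / Var = 0.0088 / 0.0337 = 0.2611
E[R] = Rf + β(Rm − Rf) = 2.30% + 0.2611 × (11.16% − 2.30%) = 4.6133%
α = Rp − E[R] = 24.56% − 4.6133% = 19.9467

19.95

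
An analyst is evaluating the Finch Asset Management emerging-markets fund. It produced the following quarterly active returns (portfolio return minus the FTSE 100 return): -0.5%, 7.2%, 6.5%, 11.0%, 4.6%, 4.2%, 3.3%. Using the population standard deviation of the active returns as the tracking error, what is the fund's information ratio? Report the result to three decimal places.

1.566

μ = (-0.5 + 7.2 + 6.5 + 11 + 4.6 + 4.2 + 3.3) / 7 = 36.30 / 7 = 5.1857%
Population σ = √[Σ(r − μ)² / 7] = √[76.7886 / 7] = √10.9698 = 3.3121%
IR = μ / tracking error = 5.1857 / 3.3121 = 1.5657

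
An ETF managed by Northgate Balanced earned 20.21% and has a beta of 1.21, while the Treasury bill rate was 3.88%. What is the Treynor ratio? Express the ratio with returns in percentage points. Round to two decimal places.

Treynor = (Rp − Rf) / β = (20.21% − 3.88%) / 1.21 = 16.33 / 1.21 = 13.4959

13.50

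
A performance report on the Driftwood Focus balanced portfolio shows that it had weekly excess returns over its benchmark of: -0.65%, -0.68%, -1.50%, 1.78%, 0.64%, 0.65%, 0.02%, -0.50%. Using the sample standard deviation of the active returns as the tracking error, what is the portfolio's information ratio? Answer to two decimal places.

-0.03

r̄ = (-0.65 − 0.68 − 1.5 + 1.78 + 0.64 + 0.65 + 0.02 − 0.5) / 8 = -0.240 / 8 = -0.0300%
Sample std dev = √[7.3786 / 7] = 1.0267%
IR = r̄ / tracking error = -0.0300 / 1.0267 = -0.0292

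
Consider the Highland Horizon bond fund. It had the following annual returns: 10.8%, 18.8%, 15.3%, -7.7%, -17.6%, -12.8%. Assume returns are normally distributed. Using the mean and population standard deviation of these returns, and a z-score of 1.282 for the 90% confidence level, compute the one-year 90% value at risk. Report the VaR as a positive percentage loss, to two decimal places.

μ = (10.8 + 18.8 + 15.3 − 7.7 − 17.6 − 12.8) / 6 = 1.1333%
Σ(r − μ)² = 1229.3533; population σ = √(1229.3533/6) = 14.3141%
VaR = −(μ − z·σ) = −(1.1333 − 1.282 × 14.3141) = −(-17.2174) = 17.2174%

17.22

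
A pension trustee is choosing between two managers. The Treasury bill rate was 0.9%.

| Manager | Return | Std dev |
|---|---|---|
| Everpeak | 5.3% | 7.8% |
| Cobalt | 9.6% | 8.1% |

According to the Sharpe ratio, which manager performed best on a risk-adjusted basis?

Cobalt

Everpeak: Sharpe ratio = (5.3% − 0.9%) / 7.8% = 0.564
Cobalt: Sharpe ratio = (9.6% − 0.9%) / 8.1% = 1.074
Highest: Cobalt (1.074).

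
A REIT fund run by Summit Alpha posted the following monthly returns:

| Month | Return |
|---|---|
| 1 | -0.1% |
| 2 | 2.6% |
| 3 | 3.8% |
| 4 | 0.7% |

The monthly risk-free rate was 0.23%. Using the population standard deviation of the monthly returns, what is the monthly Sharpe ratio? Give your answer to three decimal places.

0.989

μ = (-0.1 + 2.6 + 3.8 + 0.7) / 4 = 7.00 / 4 = 1.7500%
Population σ = √[Σ(r − μ)² / 4] = √[9.4500 / 4] = √2.3625 = 1.5370%
Sharpe = (μ − rf) / σ = (1.7500 − 0.23) / 1.5370 = 1.5200 / 1.5370 = 0.9889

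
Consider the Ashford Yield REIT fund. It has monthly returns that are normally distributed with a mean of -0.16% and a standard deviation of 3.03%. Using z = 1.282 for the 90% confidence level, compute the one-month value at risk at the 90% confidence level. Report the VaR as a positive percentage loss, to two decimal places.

VaR (as % loss) = −(μ − z·σ) = −(-0.16% − 1.282 × 3.03%) = −(-4.04446%) = 4.04446%

4.04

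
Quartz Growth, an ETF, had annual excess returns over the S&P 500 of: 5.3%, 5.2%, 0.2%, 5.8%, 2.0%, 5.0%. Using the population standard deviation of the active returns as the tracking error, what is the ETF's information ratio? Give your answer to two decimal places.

Mean return r̄ = 23.50 / 6 = 3.9167%
Σ(r − r̄)² = (5.3 − 3.9167)² + (5.2 − 3.9167)² + … = 25.7683
σ = √[25.7683 / 6] = 2.0724%
IR = r̄ / tracking error = 3.9167 / 2.0724 = 1.8899

1.89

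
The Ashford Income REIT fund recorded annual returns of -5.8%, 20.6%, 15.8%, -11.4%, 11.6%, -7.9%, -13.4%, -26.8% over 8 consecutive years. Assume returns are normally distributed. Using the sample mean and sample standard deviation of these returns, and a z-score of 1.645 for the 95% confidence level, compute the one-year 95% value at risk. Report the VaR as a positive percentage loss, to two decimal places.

29.23

Mean return r̄ = -17.30 / 8 = -2.1625%
Σ(r − r̄)² = (-5.8 − (-2.1625))² + (20.6 − (-2.1625))² + (15.8 − (-2.1625))² + … = 1894.9588
sample σ = √(1894.9588 / 7) = √270.7084 = 16.4532%
VaR = −(r̄ − z·σ) = −(-2.1625 − 1.645 × 16.4532) = −(-29.2280) = 29.2280%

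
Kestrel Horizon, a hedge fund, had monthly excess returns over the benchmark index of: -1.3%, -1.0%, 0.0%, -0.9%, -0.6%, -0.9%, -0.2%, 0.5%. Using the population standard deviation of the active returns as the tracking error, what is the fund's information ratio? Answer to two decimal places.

Mean return μ = -4.40 / 8 = -0.5500%
Σ(r − μ)² = (-1.3 − (-0.5500))² + (-1 − (-0.5500))² + … = 2.5400
population σ = √(2.5400 / 8) = √0.3175 = 0.5635%
IR = μ / tracking error = -0.5500 / 0.5635 = -0.9760

-0.98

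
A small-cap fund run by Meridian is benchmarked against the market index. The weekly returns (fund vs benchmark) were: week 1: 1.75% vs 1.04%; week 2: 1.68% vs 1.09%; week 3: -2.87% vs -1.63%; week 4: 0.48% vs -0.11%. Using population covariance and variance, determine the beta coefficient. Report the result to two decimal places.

1.67

r̄p = 0.2600%,  r̄m = 0.0975%
Cov = Σ(rp − r̄p)(rm − r̄m) / 4 = 2.0438
Var(rm) = Σ(rm − r̄m)² / 4 = 1.2252
β = Cov / Var = 2.0438 / 1.2252 = 1.6681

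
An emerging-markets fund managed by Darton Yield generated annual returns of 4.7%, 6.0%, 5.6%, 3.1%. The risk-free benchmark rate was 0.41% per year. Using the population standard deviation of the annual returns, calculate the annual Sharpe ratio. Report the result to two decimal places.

μ = (4.7 + 6 + 5.6 + 3.1) / 4 = 19.40 / 4 = 4.8500%
Σ(r − μ)² = 4.9700; population σ = √(4.9700/4) = 1.1147%
Sharpe = (μ − rf) / σ = (4.8500 − 0.41) / 1.1147 = 4.4400 / 1.1147 = 3.9831

3.98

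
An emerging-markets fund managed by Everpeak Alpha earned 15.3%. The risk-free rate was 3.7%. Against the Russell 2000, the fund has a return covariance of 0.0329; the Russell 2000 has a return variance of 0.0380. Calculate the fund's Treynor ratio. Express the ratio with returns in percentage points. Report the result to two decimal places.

β = Cov / Var = 0.0329 / 0.0380 = 0.8658
Treynor = (Rp − Rf) / β = (15.3% − 3.7%) / 0.8658 = 11.60 / 0.8658 = 13.3980

13.40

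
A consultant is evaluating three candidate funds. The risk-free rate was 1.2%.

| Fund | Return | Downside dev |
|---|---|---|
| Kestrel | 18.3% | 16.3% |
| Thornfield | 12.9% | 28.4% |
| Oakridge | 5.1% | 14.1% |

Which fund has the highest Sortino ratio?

Kestrel: Sortino ratio = (18.3% − 1.2%) / 16.3% = 1.049
Thornfield: Sortino ratio = (12.9% − 1.2%) / 28.4% = 0.412
Oakridge: Sortino ratio = (5.1% − 1.2%) / 14.1% = 0.277
Highest: Kestrel (1.049).

Kestrel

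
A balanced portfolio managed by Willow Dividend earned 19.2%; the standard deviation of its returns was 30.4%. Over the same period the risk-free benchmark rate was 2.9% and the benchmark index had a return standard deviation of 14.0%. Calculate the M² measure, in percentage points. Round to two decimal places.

Sharpe = (Rp − Rf) / σp = (19.2% − 2.9%) / 30.4% = 0.5362
M² = Rf + Sharpe × σm = 2.9% + 0.5362 × 14.0% = 10.4068%

10.41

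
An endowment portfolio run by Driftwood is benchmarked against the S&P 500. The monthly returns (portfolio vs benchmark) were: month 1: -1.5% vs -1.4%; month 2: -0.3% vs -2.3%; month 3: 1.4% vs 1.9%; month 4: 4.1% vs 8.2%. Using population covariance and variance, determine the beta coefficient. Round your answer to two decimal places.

0.49

r̄p = 0.9250%,  r̄m = 1.6000%
Cov = Σ(rp − r̄p)(rm − r̄m) / 4 = 8.2875
Var(rm) = Σ(rm − r̄m)² / 4 = 16.9650
β = Cov / Var = 8.2875 / 16.9650 = 0.4885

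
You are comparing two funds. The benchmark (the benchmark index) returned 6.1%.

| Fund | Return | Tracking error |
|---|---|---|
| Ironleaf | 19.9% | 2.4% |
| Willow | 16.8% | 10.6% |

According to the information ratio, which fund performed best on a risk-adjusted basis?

Ironleaf: IR = (19.9% − 6.1%) / 2.4% = 5.750
Willow: IR = (16.8% − 6.1%) / 10.6% = 1.009
Highest: Ironleaf (5.750).

Ironleaf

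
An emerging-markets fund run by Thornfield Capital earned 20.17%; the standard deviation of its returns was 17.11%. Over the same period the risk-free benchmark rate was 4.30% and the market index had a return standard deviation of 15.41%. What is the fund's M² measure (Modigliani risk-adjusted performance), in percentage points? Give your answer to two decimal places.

Sharpe = (Rp − Rf) / σp = (20.17% − 4.30%) / 17.11% = 0.9275
M² = Rf + Sharpe × σm = 4.30% + 0.9275 × 15.41% = 18.5928%

18.59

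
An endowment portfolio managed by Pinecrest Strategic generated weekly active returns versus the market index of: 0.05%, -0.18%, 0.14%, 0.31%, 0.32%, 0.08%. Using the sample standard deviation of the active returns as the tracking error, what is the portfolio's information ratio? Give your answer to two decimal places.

0.65

μ = (0.05 − 0.18 + 0.14 + 0.31 + 0.32 + 0.08) / 6 = 0.1200%
Sample σ = √[Σ(r − μ)² / 5] = √[0.1730 / 5] = √0.0346 = 0.1860%
IR = μ / tracking error = 0.1200 / 0.1860 = 0.6452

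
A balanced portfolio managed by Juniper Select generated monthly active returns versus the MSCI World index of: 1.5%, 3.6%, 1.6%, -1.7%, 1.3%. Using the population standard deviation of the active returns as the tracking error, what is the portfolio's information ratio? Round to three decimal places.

0.742

Mean return r̄ = 6.30 / 5 = 1.2600%
Σ(r − r̄)² = (1.5 − 1.2600)² + (3.6 − 1.2600)² + (1.6 − 1.2600)² + … = 14.4120
population σ = √(14.4120 / 5) = √2.8824 = 1.6978%
IR = r̄ / tracking error = 1.2600 / 1.6978 = 0.7421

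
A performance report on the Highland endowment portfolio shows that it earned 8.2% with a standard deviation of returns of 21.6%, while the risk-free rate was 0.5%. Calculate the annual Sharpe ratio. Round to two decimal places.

0.36

Sharpe = (Rp − Rf) / σp = (8.2% − 0.5%) / 21.6% = 7.70% / 21.6% = 0.3565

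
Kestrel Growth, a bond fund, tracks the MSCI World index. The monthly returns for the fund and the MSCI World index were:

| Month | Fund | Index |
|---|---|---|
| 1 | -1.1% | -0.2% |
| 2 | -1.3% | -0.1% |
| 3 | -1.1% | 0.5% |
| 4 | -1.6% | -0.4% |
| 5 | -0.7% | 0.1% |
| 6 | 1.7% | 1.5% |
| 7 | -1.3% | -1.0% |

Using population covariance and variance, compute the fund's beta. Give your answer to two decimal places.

r̄p = -0.7714%,  r̄m = 0.0571%
Cov = Σ(rp − r̄p)(rm − r̄m) / 7 = 0.6469
Var(rm) = Σ(rm − r̄m)² / 7 = 0.5282
β = Cov / Var = 0.6469 / 0.5282 = 1.2247

1.22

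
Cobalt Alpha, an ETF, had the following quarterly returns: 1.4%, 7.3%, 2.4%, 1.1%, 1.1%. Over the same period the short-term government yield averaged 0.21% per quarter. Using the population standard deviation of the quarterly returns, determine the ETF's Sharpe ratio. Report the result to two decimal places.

Mean return r̄ = 13.30 / 5 = 2.6600%
Population std dev = √[28.0520 / 5] = 2.3686%
Sharpe = (r̄ − rf) / σ = (2.6600 − 0.21) / 2.3686 = 2.4500 / 2.3686 = 1.0344

1.03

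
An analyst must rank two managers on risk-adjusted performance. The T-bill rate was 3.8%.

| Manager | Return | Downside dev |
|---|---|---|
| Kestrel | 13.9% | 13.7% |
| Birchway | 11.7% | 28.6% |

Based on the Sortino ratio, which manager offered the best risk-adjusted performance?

Kestrel: Sortino ratio = (13.9% − 3.8%) / 13.7% = 0.737
Birchway: Sortino ratio = (11.7% − 3.8%) / 28.6% = 0.276
Highest: Kestrel (0.737).

Kestrel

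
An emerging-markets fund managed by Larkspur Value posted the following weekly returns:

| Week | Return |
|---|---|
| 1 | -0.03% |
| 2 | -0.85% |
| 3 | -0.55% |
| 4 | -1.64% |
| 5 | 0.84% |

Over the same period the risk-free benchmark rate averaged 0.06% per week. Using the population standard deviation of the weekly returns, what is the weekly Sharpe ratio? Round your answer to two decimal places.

r̄ = (-0.03 − 0.85 − 0.55 − 1.64 + 0.84) / 5 = -0.4460%
Σ(r − r̄)² = 3.4265; population σ = √(3.4265/5) = 0.8278%
Sharpe = (r̄ − rf) / σ = (-0.4460 − 0.06) / 0.8278 = -0.5060 / 0.8278 = -0.6113

-0.61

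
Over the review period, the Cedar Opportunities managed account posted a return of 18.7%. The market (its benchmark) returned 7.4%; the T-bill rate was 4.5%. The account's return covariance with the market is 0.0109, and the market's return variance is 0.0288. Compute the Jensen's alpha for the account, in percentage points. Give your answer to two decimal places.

13.10

β = Cov / Var = 0.0109 / 0.0288 = 0.3785
E[R] = Rf + β(Rm − Rf) = 4.5% + 0.3785 × (7.4% − 4.5%) = 5.5977%
α = Rp − E[R] = 18.7% − 5.5977% = 13.1023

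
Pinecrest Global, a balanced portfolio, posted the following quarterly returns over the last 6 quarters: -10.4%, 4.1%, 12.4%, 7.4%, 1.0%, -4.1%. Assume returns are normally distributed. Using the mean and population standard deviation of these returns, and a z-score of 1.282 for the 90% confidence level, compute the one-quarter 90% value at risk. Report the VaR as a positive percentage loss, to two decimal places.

7.82

Mean return r̄ = 10.40 / 6 = 1.7333%
Population std dev = √[333.2733 / 6] = 7.4529%
VaR = −(r̄ − z·σ) = −(1.7333 − 1.282 × 7.4529) = −(-7.8213) = 7.8213%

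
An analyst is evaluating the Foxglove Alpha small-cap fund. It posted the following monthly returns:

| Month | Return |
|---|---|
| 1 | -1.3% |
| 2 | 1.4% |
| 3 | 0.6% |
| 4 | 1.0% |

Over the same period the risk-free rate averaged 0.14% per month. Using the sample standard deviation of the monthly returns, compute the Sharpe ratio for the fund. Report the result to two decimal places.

0.24

μ = (-1.3 + 1.4 + 0.6 + 1) / 4 = 0.4250%
Sample σ = √[Σ(r − μ)² / 3] = √[4.2875 / 3] = √1.4292 = 1.1955%
Sharpe = (μ − rf) / σ = (0.4250 − 0.14) / 1.1955 = 0.2850 / 1.1955 = 0.2384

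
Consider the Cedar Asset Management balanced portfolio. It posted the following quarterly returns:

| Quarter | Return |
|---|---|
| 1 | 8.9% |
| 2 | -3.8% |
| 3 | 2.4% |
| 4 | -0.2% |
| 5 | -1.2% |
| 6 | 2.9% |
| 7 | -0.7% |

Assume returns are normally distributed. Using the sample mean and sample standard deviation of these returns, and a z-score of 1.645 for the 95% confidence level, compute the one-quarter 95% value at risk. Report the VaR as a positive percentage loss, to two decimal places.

μ = (8.9 − 3.8 + 2.4 − 0.2 − 1.2 + 2.9 − 0.7) / 7 = 8.30 / 7 = 1.1857%
Σ(r − μ)² = (8.9 − 1.1857)² + (-3.8 − 1.1857)² + … = 99.9486
σ = √[99.9486 / 6] = 4.0814%
VaR = −(μ − z·σ) = −(1.1857 − 1.645 × 4.0814) = −(-5.5282) = 5.5282%

5.53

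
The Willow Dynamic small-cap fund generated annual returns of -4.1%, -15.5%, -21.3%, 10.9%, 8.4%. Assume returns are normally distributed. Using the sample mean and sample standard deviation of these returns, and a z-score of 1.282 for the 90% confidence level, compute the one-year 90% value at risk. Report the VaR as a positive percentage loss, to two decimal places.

r̄ = (-4.1 − 15.5 − 21.3 + 10.9 + 8.4) / 5 = -4.3200%
Sample std dev = √[806.8080 / 4] = 14.2022%
VaR = −(r̄ − z·σ) = −(-4.3200 − 1.282 × 14.2022) = −(-22.5272) = 22.5272%

22.53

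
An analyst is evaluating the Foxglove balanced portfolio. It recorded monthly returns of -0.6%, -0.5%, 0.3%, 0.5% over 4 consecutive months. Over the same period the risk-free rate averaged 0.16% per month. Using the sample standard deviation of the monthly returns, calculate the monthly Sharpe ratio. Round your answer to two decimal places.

-0.42

μ = (-0.6 − 0.5 + 0.3 + 0.5) / 4 = -0.0750%
Sample σ = √[Σ(r − μ)² / 3] = √[0.9275 / 3] = √0.3092 = 0.5561%
Sharpe = (μ − rf) / σ = (-0.0750 − 0.16) / 0.5561 = -0.2350 / 0.5561 = -0.4226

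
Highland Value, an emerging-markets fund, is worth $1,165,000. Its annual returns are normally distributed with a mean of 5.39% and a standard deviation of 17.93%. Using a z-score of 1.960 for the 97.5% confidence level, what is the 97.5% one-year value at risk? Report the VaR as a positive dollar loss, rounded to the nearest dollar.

Return at the 97.5% tail: μ − z·σ = 5.39% − 1.960 × 17.93% = 5.39 − 35.1428 = -29.7528%
VaR = −(-29.7528%) × $1,165,000 = 29.7528% × $1,165,000 = $346,620

$346,620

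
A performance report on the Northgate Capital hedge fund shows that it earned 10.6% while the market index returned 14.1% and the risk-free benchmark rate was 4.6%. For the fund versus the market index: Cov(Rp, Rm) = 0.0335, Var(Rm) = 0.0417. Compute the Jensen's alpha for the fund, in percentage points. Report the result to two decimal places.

-1.63

β = Cov / Var = 0.0335 / 0.0417 = 0.8034
E[R] = Rf + β(Rm − Rf) = 4.6% + 0.8034 × (14.1% − 4.6%) = 12.2323%
α = Rp − E[R] = 10.6% − 12.2323% = -1.6323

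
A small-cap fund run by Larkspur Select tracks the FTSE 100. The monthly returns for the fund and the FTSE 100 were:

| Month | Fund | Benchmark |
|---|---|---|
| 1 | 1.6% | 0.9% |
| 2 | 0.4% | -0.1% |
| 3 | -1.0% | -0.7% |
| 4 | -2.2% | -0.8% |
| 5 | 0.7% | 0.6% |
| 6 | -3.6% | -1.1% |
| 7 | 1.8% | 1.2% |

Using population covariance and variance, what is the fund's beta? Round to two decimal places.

r̄p = -0.3286%,  r̄m = 0.0000%
Cov = Σ(rp − r̄p)(rm − r̄m) / 7 = 1.4857
Var(rm) = Σ(rm − r̄m)² / 7 = 0.7086
β = Cov / Var = 1.4857 / 0.7086 = 2.0967

2.10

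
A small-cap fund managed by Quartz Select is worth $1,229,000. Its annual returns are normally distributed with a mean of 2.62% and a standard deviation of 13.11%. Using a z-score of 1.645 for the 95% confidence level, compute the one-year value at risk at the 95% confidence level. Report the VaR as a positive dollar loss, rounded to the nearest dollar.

Return at the 95% tail: μ − z·σ = 2.62% − 1.645 × 13.11% = 2.62 − 21.56595 = -18.94595%
VaR = −(-18.94595%) × $1,229,000 = 18.94595% × $1,229,000 = $232,846

$232,846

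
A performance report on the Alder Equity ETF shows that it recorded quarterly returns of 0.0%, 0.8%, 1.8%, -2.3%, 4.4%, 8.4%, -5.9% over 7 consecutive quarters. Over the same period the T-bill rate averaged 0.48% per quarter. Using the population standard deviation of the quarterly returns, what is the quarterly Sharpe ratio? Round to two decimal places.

0.13

Mean return r̄ = 7.20 / 7 = 1.0286%
Σ(r − r̄)² = (0 − 1.0286)² + (0.8 − 1.0286)² + … = 126.4943
σ = √[126.4943 / 7] = 4.2510%
Sharpe = (r̄ − rf) / σ = (1.0286 − 0.48) / 4.2510 = 0.5486 / 4.2510 = 0.1291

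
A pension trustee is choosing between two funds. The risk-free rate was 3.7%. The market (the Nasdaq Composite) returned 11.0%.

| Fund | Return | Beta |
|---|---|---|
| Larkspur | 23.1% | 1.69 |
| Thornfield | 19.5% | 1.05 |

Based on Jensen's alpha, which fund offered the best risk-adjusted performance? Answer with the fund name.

Thornfield

Larkspur: α = 23.1% − [3.7% + 1.69 × (11.0% − 3.7%)] = 7.063
Thornfield: α = 19.5% − [3.7% + 1.05 × (11.0% − 3.7%)] = 8.135
Highest: Thornfield (8.135).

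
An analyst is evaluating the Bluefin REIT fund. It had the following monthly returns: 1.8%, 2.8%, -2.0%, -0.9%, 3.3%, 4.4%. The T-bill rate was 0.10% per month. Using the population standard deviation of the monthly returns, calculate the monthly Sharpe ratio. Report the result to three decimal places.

0.641

Mean return r̄ = 9.40 / 6 = 1.5667%
Population std dev = √[31.4133 / 6] = 2.2881%
Sharpe = (r̄ − rf) / σ = (1.5667 − 0.1) / 2.2881 = 1.4667 / 2.2881 = 0.6410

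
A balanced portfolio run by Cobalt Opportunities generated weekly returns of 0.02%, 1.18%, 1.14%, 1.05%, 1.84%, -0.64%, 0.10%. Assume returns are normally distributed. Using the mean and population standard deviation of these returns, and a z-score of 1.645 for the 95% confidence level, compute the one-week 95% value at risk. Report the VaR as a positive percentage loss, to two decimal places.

0.64

r̄ = (0.02 + 1.18 + 1.14 + 1.05 + 1.84 − 0.64 + 0.1) / 7 = 4.690 / 7 = 0.6700%
Population std dev = √[4.4578 / 7] = 0.7980%
VaR = −(r̄ − z·σ) = −(0.6700 − 1.645 × 0.7980) = −(-0.6427) = 0.6427%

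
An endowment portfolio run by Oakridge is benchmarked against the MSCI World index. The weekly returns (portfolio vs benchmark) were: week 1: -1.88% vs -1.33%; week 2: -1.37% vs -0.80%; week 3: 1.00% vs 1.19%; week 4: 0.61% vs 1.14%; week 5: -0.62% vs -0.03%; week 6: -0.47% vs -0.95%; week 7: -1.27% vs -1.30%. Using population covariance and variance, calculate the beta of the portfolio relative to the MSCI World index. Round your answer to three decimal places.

0.903

r̄p = -0.5714%,  r̄m = -0.2971%
Cov = Σ(rp − r̄p)(rm − r̄m) / 7 = 0.9156
Var(rm) = Σ(rm − r̄m)² / 7 = 1.0143
β = Cov / Var = 0.9156 / 1.0143 = 0.9027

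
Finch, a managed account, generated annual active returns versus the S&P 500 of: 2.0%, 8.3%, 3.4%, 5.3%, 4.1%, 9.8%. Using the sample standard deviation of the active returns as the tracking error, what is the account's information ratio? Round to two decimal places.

r̄ = (2 + 8.3 + 3.4 + 5.3 + 4.1 + 9.8) / 6 = 32.90 / 6 = 5.4833%
Sample σ = √[Σ(r − r̄)² / 5] = √[44.9883 / 5] = √8.9977 = 2.9996%
IR = r̄ / tracking error = 5.4833 / 2.9996 = 1.8280

1.83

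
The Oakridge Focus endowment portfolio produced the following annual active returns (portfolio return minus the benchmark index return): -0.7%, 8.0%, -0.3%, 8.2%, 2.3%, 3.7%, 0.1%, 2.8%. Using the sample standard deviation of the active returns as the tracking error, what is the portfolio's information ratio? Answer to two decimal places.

r̄ = (-0.7 + 8 − 0.3 + 8.2 + 2.3 + 3.7 + 0.1 + 2.8) / 8 = 24.10 / 8 = 3.0125%
Sample std dev = √[86.0488 / 7] = 3.5061%
IR = r̄ / tracking error = 3.0125 / 3.5061 = 0.8592

0.86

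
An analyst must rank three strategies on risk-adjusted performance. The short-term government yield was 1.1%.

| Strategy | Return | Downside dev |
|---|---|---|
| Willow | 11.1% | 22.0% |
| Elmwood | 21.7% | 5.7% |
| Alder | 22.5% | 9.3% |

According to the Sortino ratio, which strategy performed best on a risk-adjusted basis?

Willow: Sortino ratio = (11.1% − 1.1%) / 22.0% = 0.455
Elmwood: Sortino ratio = (21.7% − 1.1%) / 5.7% = 3.614
Alder: Sortino ratio = (22.5% − 1.1%) / 9.3% = 2.301
Highest: Elmwood (3.614).

Elmwood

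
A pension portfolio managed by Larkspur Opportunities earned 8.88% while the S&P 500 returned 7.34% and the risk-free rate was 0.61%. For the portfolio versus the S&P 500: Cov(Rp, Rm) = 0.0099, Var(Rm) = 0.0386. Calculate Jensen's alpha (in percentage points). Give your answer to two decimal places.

6.54

β = Cov / Var = 0.0099 / 0.0386 = 0.2565
E[R] = Rf + β(Rm − Rf) = 0.61% + 0.2565 × (7.34% − 0.61%) = 2.3362%
α = Rp − E[R] = 8.88% − 2.3362% = 6.5438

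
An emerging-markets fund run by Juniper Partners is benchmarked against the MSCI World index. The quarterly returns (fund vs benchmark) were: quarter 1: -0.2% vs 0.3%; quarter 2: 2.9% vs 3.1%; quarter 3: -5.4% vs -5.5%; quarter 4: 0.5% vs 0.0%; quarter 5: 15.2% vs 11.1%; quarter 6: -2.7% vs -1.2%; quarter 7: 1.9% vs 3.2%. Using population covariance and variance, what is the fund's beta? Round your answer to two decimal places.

r̄p = 1.7429%,  r̄m = 1.5714%
Cov = Σ(rp − r̄p)(rm − r̄m) / 7 = 28.2141
Var(rm) = Σ(rm − r̄m)² / 7 = 22.5078
β = Cov / Var = 28.2141 / 22.5078 = 1.2535

1.25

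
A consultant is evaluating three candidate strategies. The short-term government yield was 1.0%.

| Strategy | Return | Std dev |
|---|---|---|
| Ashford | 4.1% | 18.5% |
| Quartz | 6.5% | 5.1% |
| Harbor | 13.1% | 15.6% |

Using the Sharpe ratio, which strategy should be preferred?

Ashford: Sharpe ratio = (4.1% − 1.0%) / 18.5% = 0.168
Quartz: Sharpe ratio = (6.5% − 1.0%) / 5.1% = 1.078
Harbor: Sharpe ratio = (13.1% − 1.0%) / 15.6% = 0.776
Highest: Quartz (1.078).

Quartz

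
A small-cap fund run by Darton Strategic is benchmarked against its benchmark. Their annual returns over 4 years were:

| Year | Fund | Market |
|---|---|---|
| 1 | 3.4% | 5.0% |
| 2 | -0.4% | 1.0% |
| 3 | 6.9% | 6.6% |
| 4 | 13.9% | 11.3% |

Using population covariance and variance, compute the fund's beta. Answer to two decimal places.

r̄p = 5.9500%,  r̄m = 5.9750%
Cov = Σ(rp − r̄p)(rm − r̄m) / 4 = 19.2513
Var(rm) = Σ(rm − r̄m)² / 4 = 13.6119
β = Cov / Var = 19.2513 / 13.6119 = 1.4143

1.41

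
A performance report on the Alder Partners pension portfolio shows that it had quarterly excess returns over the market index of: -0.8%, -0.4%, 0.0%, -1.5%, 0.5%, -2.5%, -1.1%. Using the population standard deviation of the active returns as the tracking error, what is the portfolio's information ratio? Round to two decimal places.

-0.90

r̄ = (-0.8 − 0.4 + 0 − 1.5 + 0.5 − 2.5 − 1.1) / 7 = -5.80 / 7 = -0.8286%
Σ(r − r̄)² = (-0.8 − (-0.8286))² + (-0.4 − (-0.8286))² + (0 − (-0.8286))² + … = 5.9543
σ = √[5.9543 / 7] = 0.9223%
IR = r̄ / tracking error = -0.8286 / 0.9223 = -0.8984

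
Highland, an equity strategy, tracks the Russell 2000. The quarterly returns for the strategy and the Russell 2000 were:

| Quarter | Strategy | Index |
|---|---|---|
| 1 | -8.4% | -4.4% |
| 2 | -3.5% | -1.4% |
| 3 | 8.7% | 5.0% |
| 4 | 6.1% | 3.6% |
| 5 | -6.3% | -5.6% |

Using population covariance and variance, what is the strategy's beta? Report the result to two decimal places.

1.58

r̄p = -0.6800%,  r̄m = -0.5600%
Cov = Σ(rp − r̄p)(rm − r̄m) / 5 = 28.1392
Var(rm) = Σ(rm − r̄m)² / 5 = 17.8144
β = Cov / Var = 28.1392 / 17.8144 = 1.5796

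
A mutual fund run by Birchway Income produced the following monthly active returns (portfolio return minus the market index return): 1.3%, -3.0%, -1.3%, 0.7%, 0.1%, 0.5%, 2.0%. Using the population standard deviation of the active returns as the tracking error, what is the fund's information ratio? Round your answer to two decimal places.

0.03

Mean return r̄ = 0.30 / 7 = 0.0429%
Population σ = √[Σ(r − r̄)² / 7] = √[17.1171 / 7] = √2.4453 = 1.5637%
IR = r̄ / tracking error = 0.0429 / 1.5637 = 0.0274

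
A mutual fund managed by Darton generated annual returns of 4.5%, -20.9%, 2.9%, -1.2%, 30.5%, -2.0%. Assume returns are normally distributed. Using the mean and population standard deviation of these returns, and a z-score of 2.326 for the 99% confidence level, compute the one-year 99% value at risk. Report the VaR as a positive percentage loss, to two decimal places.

Mean return μ = 13.80 / 6 = 2.3000%
Σ(r − μ)² = 1369.4200; population σ = √(1369.4200/6) = 15.1075%
VaR = −(μ − z·σ) = −(2.3000 − 2.326 × 15.1075) = −(-32.8400) = 32.8400%

32.84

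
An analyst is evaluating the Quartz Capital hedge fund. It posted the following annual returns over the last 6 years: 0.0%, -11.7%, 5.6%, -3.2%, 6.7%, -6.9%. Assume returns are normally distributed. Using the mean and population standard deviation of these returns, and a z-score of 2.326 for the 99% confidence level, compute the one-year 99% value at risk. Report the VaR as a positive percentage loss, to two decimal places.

16.78

μ = (0 − 11.7 + 5.6 − 3.2 + 6.7 − 6.9) / 6 = -1.5833%
Population std dev = √[255.9483 / 6] = 6.5313%
VaR = −(μ − z·σ) = −(-1.5833 − 2.326 × 6.5313) = −(-16.7751) = 16.7751%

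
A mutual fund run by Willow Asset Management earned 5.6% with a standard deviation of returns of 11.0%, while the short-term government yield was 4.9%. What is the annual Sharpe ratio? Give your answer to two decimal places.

Sharpe = (Rp − Rf) / σp = (5.6% − 4.9%) / 11.0% = 0.70% / 11.0% = 0.0636

0.06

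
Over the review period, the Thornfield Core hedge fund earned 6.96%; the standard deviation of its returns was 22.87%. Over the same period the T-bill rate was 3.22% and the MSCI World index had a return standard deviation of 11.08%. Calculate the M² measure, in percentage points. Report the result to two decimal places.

Sharpe = (Rp − Rf) / σp = (6.96% − 3.22%) / 22.87% = 0.1635
M² = Rf + Sharpe × σm = 3.22% + 0.1635 × 11.08% = 5.0316%

5.03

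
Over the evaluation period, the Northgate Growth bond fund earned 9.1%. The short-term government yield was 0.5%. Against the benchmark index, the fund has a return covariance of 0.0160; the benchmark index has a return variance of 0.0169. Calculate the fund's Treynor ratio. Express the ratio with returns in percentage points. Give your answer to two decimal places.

9.08

β = Cov / Var = 0.0160 / 0.0169 = 0.9467
Treynor = (Rp − Rf) / β = (9.1% − 0.5%) / 0.9467 = 8.60 / 0.9467 = 9.0842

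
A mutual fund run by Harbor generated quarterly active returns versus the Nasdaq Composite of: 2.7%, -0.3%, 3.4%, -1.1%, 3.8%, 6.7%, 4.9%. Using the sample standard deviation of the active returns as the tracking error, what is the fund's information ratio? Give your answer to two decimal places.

Mean return r̄ = 20.10 / 7 = 2.8714%
Sample σ = √[Σ(r − r̄)² / 6] = √[45.7743 / 6] = √7.6291 = 2.7621%
IR = r̄ / tracking error = 2.8714 / 2.7621 = 1.0396

1.04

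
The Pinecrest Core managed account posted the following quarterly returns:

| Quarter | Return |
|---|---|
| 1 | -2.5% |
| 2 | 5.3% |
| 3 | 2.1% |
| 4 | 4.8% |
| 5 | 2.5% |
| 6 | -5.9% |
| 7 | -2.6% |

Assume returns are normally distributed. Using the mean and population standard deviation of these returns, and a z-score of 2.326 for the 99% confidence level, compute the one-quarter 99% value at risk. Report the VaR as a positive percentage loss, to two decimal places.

Mean return r̄ = 3.70 / 7 = 0.5286%
Σ(r − r̄)² = 107.6543; population σ = √(107.6543/7) = 3.9216%
VaR = −(r̄ − z·σ) = −(0.5286 − 2.326 × 3.9216) = −(-8.5930) = 8.5930%

8.59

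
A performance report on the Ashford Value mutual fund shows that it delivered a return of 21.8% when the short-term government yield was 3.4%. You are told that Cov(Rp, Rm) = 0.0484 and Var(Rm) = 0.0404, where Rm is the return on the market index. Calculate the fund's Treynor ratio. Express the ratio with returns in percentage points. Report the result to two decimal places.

β = Cov / Var = 0.0484 / 0.0404 = 1.1980
Treynor = (Rp − Rf) / β = (21.8% − 3.4%) / 1.1980 = 18.40 / 1.1980 = 15.3589

15.36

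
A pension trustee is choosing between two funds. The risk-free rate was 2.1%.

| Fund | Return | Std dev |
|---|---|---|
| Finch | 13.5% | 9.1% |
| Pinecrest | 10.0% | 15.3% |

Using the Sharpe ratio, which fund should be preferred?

Finch

Finch: Sharpe ratio = (13.5% − 2.1%) / 9.1% = 1.253
Pinecrest: Sharpe ratio = (10.0% − 2.1%) / 15.3% = 0.516
Highest: Finch (1.253).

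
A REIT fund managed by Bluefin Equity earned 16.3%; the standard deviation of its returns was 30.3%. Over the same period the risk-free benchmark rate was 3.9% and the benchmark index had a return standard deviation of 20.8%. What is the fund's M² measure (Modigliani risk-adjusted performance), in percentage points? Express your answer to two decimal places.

Sharpe = (Rp − Rf) / σp = (16.3% − 3.9%) / 30.3% = 0.4092
M² = Rf + Sharpe × σm = 3.9% + 0.4092 × 20.8% = 12.4114%

12.41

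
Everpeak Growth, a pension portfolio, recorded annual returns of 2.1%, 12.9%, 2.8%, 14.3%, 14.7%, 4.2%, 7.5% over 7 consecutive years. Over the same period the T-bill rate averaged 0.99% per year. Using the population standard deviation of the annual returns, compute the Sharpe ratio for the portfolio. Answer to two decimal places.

1.44

r̄ = (2.1 + 12.9 + 2.8 + 14.3 + 14.7 + 4.2 + 7.5) / 7 = 58.50 / 7 = 8.3571%
Σ(r − r̄)² = (2.1 − 8.3571)² + (12.9 − 8.3571)² + (2.8 − 8.3571)² + … = 184.2371
population σ = √(184.2371 / 7) = √26.3196 = 5.1303%
Sharpe = (r̄ − rf) / σ = (8.3571 − 0.99) / 5.1303 = 7.3671 / 5.1303 = 1.4360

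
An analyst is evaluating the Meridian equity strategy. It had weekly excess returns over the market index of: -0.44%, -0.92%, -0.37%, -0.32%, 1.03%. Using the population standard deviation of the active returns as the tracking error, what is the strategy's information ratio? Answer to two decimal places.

-0.31

μ = (-0.44 − 0.92 − 0.37 − 0.32 + 1.03) / 5 = -0.2040%
Σ(r − μ)² = (-0.44 − (-0.2040))² + (-0.92 − (-0.2040))² + … = 2.1321
σ = √[2.1321 / 5] = 0.6530%
IR = μ / tracking error = -0.2040 / 0.6530 = -0.3124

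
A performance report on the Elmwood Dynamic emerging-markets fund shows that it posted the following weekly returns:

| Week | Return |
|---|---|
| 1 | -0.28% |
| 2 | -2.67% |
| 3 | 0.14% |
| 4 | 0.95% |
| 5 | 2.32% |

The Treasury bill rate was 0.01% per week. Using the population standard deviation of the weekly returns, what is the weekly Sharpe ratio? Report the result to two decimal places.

r̄ = (-0.28 − 2.67 + 0.14 + 0.95 + 2.32) / 5 = 0.0920%
Population std dev = √[13.4695 / 5] = 1.6413%
Sharpe = (r̄ − rf) / σ = (0.0920 − 0.01) / 1.6413 = 0.0820 / 1.6413 = 0.0500

0.05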